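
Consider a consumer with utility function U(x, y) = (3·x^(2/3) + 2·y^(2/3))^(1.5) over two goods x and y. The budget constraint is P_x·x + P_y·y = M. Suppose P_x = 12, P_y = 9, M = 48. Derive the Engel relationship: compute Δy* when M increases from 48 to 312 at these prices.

Δy* = 10.1204

MRS = MU_x/MU_y = (3/2)·(y/x)^(1/3). Set equal to P_x/P_y.
Hence y/x = ((2/3)·P_x/P_y)^(1/(1/3)), i.e. raised to the 3 power.
With the ratio pinned down, the budget gives x* = M/(P_x + P_y·(y/x)) and y* = (y/x)·x*.
Numerically y/x = 0.702332, so x* = 48/(12 + 9·0.702332) = 2.6199 and y* = 0.702332·2.6199 = 1.8401.
At M' = 312: y* = 11.9605. Change: 11.9605 − 1.8401 = 10.1204.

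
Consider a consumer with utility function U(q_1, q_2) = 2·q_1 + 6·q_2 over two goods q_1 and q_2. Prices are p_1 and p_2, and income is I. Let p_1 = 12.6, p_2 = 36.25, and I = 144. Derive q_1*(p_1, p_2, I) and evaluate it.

Perfect substitutes: compare marginal utility per dollar. 2/p_1 vs 6/p_2 → 0.1587 vs 0.1655.
q_2 gives more utility per dollar, so spend all income on q_2: q_2* = I/p_2, q_1* = 0.
Numerically: q_1* = 0, q_2* = 3.9724.

q_1* = 0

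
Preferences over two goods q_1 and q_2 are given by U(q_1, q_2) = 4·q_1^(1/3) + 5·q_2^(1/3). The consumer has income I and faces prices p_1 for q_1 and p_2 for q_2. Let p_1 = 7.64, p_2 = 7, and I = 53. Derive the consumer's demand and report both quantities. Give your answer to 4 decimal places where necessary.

Numerically q_2/q_1 = 1.593522, so q_1* = 53/(7.64 + 7·1.593522) = 2.82 and q_2* = 1.593522·2.82 = 4.4937.

q_1* = 2.82, q_2* = 4.4937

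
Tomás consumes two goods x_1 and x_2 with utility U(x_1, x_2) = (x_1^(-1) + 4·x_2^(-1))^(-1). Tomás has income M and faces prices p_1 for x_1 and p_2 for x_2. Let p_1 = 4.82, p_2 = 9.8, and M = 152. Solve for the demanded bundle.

MU_x_1 ∝ x_1^(-2), MU_x_2 ∝ 4·x_2^(-2), so MRS = (1/4)·(x_2/x_1)^(2) = p_1/p_2.
Hence x_2/x_1 = (4·p_1/p_2)^(1/(2)), i.e. raised to the 0.5 power.
Substitute x_2 = (x_2/x_1)·x_1 into the budget: x_1* = M/(p_1 + p_2·(x_2/x_1)).
Numerically x_2/x_1 = 1.402621, so x_1* = 152/(4.82 + 9.8·1.402621) = 8.1871 and x_2* = 1.402621·8.1871 = 11.4835.

x_1* = 8.1871, x_2* = 11.4835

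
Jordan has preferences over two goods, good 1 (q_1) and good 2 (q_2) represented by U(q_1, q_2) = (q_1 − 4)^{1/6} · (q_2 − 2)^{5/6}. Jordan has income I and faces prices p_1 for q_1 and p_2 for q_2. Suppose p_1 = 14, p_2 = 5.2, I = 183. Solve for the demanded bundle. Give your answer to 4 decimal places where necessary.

q_1* = 5.3881, q_2* = 20.6859

After buying the subsistence bundle (4, 2), a share 1/6 of the remaining income goes to q_1: q_1* = 4 + 1/6·(I − 4p_1 − 2p_2)/p_1.
Discretionary income = 183 − 4·14 − 2·5.2 = 116.6; q_1* = 4 + 1/6·116.6/14 = 5.3881; q_2* = 2 + 5/6·116.6/5.2 = 20.6859.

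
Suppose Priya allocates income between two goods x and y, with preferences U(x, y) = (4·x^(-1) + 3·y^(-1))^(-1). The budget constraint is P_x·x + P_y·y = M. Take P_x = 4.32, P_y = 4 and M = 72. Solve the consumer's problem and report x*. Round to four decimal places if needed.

x* = 9.0909

Numerically y/x = 0.9, so x* = 72/(4.32 + 4·0.9) = 9.0909.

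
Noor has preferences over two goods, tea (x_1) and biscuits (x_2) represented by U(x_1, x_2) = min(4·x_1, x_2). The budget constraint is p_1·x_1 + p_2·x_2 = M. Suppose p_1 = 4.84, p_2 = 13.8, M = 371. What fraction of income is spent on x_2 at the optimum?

Leontief preferences: the optimum is at the kink where x_1/1 = x_2/4, i.e. x_2 = 4·x_1.
Budget: p_1·x_1 + p_2·4·x_1 = M, so (p_1 + 4·p_2)·x_1 = M.
Demand: x_1*(p_1,p_2,M) = M/(p_1 + 4·p_2), x_2* = 4·M/(p_1 + 4·p_2).
Here 4.84 + 4·13.8 = 60.04, giving x_1* = 6.1792 and x_2* = 24.7169.
Expenditure on x_2: 13.8·24.7169 = 341.0926; share = 0.9194.

share on x_2 = 0.9194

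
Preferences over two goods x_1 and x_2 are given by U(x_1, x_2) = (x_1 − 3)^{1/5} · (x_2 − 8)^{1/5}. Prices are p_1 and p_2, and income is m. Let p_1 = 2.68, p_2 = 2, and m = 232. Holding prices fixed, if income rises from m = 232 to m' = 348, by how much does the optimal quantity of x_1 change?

MRS = (x_2−8)/(x_1−3). Tangency with p_1/p_2 gives x_2−8 = (p_1/p_2)·(x_1−3).
After buying the subsistence bundle (3, 8), a share 0.5 of the remaining income goes to x_1: x_1* = 3 + 0.5·(m − 3p_1 − 8p_2)/p_1.
Discretionary income = 232 − 3·2.68 − 8·2 = 207.96; x_1* = 3 + 0.5·207.96/2.68 = 41.7985.
At m' = 348: x_1* = 63.4403. Change: 63.4403 − 41.7985 = 21.6418.

Δx_1* = 21.6418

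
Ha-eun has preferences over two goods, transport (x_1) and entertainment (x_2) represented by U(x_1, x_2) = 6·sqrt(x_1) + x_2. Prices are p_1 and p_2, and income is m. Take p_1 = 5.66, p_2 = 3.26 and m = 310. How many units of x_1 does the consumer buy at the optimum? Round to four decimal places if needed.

Thus x_1* = (3·p_2/p_1)² — independent of m — with the rest of income spent on x_2.
Plugging in: x_1* = (3·3.26/5.66)² = 2.9857.

x_1* = 2.9857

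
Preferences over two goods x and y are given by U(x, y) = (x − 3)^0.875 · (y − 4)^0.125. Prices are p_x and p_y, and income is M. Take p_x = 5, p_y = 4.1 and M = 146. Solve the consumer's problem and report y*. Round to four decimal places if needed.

Let x' = x−3, y' = y−4. MRS = 7·y'/x' = p_x/p_y.
After buying the subsistence bundle (3, 4), a share 0.875 of the remaining income goes to x: x* = 3 + 0.875·(M − 3p_x − 4p_y)/p_x.
Discretionary income = 146 − 3·5 − 4·4.1 = 114.6; y* = 4 + 0.125·114.6/4.1 = 7.4939.

y* = 7.4939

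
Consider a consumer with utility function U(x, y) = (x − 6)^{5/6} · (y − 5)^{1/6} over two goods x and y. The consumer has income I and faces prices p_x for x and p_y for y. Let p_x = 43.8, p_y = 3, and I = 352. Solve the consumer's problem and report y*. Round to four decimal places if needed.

y* = 9.1222

Let x' = x−6, y' = y−5. MRS = 5·y'/x' = p_x/p_y.
Substituting into the budget: x* = 6 + 5/6·(I − 6·p_x − 5·p_y)/p_x, and y* = 5 + 1/6·(…)/p_y.
Discretionary income = 352 − 6·43.8 − 5·3 = 74.2; y* = 5 + 1/6·74.2/3 = 9.1222.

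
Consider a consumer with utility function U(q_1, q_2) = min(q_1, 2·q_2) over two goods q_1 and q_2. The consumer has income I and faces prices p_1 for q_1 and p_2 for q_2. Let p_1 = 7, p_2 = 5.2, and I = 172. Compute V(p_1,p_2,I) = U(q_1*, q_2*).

V = 17.9167

Here 2·7 + 5.2 = 19.2, giving q_1* = 17.9167 and q_2* = 8.9583.
Utility at the optimum: U(17.9167, 8.9583) = 17.9167.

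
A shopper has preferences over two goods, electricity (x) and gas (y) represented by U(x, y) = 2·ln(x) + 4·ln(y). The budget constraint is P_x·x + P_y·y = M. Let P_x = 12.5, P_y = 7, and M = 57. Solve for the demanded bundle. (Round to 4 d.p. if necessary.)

x* = 1.52, y* = 5.4286

MU_x/MU_y = (2·y)/(4·x); tangency sets this equal to P_x/P_y.
Rearranging, P_y·y = 2·P_x·x. Substituting into the budget gives P_x·x·(1 + 2) = M.
Demand: x*(P_x,P_y,M) = 1/3·M/P_x and y* = 2/3·M/P_y.
At P_x=12.5, P_y=7, M=57: x* = 1/3·57/12.5 = 1.52, y* = 5.4286.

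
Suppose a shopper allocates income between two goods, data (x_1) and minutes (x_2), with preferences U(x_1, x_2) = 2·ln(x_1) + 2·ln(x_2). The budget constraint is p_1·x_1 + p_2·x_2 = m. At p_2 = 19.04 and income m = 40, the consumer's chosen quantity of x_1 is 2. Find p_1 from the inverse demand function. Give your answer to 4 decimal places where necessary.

p_1 = 10

Tangency: MRS = x_2/x_1 = p_1/p_2.
Rearranging, p_2·x_2 = p_1·x_1. Substituting into the budget gives p_1·x_1·(1 + 1) = m.
Demand: x_1*(p_1,p_2,m) = 0.5·m/p_1 and x_2* = 0.5·m/p_2.
Set x_1* = 2 in the demand function and solve for p_1: p_1 = 10.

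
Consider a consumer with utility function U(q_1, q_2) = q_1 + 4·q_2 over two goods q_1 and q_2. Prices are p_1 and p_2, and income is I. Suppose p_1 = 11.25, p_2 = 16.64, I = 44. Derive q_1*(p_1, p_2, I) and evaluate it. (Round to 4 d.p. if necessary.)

q_1* = 0

Linear utility — the consumer picks whichever good has higher MU/price: 1/11.25 = 0.0889 vs 4/16.64 = 0.2404.
q_2 gives more utility per dollar, so spend all income on q_2: q_2* = I/p_2, q_1* = 0.
Numerically: q_1* = 0, q_2* = 2.6442.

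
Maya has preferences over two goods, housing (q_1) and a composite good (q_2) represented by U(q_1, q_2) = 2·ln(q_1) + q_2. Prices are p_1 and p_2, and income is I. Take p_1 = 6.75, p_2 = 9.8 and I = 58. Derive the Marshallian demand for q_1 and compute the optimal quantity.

q_1* = 2.9037

MU_q_1 = 2/q_1, MU_q_2 = 1. Tangency: 2/q_1 = p_1/p_2.
So q_1*(p_1,p_2) = 2·p_2/p_1, independent of income; and q_2* = (I − 2·p_2)/p_2.
At the given prices: q_1* = 2·9.8/6.75 = 2.9037.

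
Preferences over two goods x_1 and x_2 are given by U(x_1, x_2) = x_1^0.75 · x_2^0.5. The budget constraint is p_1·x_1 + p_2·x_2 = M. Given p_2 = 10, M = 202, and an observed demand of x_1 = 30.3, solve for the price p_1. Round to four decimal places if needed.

p_1 = 4

MU_x_1/MU_x_2 = (0.75·x_2)/(0.5·x_1); tangency sets this equal to p_1/p_2.
Rearranging, p_2·x_2 = (2/3)·p_1·x_1. Substituting into the budget gives p_1·x_1·(1 + (2/3)) = M.
Demand: x_1*(p_1,p_2,M) = 0.6·M/p_1 and x_2* = 0.4·M/p_2.
Set x_1* = 30.3 in the demand function and solve for p_1: p_1 = 4.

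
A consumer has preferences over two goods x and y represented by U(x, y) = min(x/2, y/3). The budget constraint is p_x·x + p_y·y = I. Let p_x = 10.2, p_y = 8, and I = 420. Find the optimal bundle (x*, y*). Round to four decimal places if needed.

With perfect complements, no substitution: consume in ratio x:y = 2:3.
Budget: p_x·x + p_y·(3/2)·x = I, so (2·p_x + 3·p_y)·x = 2·I.
Demand: x*(p_x,p_y,I) = 2·I/(2·p_x + 3·p_y), y* = 3·I/(2·p_x + 3·p_y).
Here 2·10.2 + 3·8 = 44.4, giving x* = 18.9189 and y* = 28.3784.

x* = 18.9189, y* = 28.3784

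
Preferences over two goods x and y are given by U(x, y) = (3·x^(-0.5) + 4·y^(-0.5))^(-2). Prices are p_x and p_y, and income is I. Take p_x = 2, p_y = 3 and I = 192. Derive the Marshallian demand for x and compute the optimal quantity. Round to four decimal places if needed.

x* = 40.2225

From the CES first-order condition, (3/4)·(y/x)^(1.5) = p_x/p_y.
Hence y/x = ((4/3)·p_x/p_y)^(1/(1.5)), i.e. raised to the 2/3 power.
With the ratio pinned down, the budget gives x* = I/(p_x + p_y·(y/x)) and y* = (y/x)·x*.
Numerically y/x = 0.924482, so x* = 192/(2 + 3·0.924482) = 40.2225.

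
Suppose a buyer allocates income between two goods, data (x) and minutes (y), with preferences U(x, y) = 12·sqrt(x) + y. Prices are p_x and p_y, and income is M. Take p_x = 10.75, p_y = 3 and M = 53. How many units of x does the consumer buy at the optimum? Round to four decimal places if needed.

Utility is quasi-linear in y; the FOC for x is 6/√x = p_x/p_y.
Thus x* = (6·p_y/p_x)² — independent of M — with the rest of income spent on y.
Plugging in: x* = (6·3/10.75)² = 2.8037.

x* = 2.8037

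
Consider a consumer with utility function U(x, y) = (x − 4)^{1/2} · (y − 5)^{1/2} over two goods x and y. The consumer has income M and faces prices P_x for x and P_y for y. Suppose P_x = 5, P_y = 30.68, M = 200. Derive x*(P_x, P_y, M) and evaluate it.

This is Cobb-Douglas in (x−4, y−5): tangency gives 0.5·P_y·(y−5) = 0.5·P_x·(x−4).
After buying the subsistence bundle (4, 5), a share 0.5 of the remaining income goes to x: x* = 4 + 0.5·(M − 4P_x − 5P_y)/P_x.
Discretionary income = 200 − 4·5 − 5·30.68 = 26.6; x* = 4 + 0.5·26.6/5 = 6.66.

x* = 6.66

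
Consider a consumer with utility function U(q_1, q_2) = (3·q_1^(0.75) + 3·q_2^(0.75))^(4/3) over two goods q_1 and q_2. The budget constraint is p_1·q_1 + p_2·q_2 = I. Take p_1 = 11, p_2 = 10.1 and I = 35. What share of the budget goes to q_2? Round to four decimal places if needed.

share on q_2 = 0.5637

From the CES first-order condition, (q_2/q_1)^(0.25) = p_1/p_2.
Hence q_2/q_1 = (p_1/p_2)^(1/(0.25)), i.e. raised to the 4 power.
Substitute q_2 = (q_2/q_1)·q_1 into the budget: q_1* = I/(p_1 + p_2·(q_2/q_1)).
Numerically q_2/q_1 = 1.406971, so q_1* = 35/(11 + 10.1·1.406971) = 1.3883 and q_2* = 1.406971·1.3883 = 1.9533.
Expenditure on q_2: 10.1·1.9533 = 19.7285; share = 0.5637.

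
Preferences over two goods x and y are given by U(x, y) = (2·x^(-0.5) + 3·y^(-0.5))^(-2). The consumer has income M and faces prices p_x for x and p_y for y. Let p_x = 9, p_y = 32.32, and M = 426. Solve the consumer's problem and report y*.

y* = 8.7968

MRS = MU_x/MU_y = (2/3)·(y/x)^(1.5). Set equal to p_x/p_y.
Hence y/x = ((3/2)·p_x/p_y)^(1/(1.5)), i.e. raised to the 2/3 power.
With the ratio pinned down, the budget gives x* = M/(p_x + p_y·(y/x)) and y* = (y/x)·x*.
Numerically y/x = 0.558781, so x* = 426/(9 + 32.32·0.558781) = 15.7429 and y* = 0.558781·15.7429 = 8.7968.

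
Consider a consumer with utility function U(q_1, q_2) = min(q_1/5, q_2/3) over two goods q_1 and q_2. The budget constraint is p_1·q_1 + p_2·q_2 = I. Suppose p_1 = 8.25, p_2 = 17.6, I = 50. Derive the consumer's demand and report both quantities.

q_1* = 2.6582, q_2* = 1.5949

Demand: q_1*(p_1,p_2,I) = 5·I/(5·p_1 + 3·p_2), q_2* = 3·I/(5·p_1 + 3·p_2).
Here 5·8.25 + 3·17.6 = 94.05, giving q_1* = 2.6582 and q_2* = 1.5949.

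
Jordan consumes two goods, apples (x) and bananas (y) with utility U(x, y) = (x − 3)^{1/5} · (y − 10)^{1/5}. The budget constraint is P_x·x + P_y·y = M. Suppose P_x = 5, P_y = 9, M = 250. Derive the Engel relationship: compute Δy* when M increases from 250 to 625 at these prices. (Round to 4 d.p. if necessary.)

Δy* = 20.8333

MRS = (y−10)/(x−3). Tangency with P_x/P_y gives y−10 = (P_x/P_y)·(x−3).
Substituting into the budget: x* = 3 + 0.5·(M − 3·P_x − 10·P_y)/P_x, and y* = 10 + 0.5·(…)/P_y.
Discretionary income = 250 − 3·5 − 10·9 = 145; y* = 10 + 0.5·145/9 = 18.0556.
At M' = 625: y* = 38.8889. Change: 38.8889 − 18.0556 = 20.8333.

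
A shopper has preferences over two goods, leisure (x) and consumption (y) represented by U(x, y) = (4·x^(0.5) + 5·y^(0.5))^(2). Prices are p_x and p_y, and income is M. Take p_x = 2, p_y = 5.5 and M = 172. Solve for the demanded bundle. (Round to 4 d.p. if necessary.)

x* = 54.8406, y* = 11.3307

MU_x ∝ 4·x^(-0.5), MU_y ∝ 5·y^(-0.5), so MRS = (4/5)·(y/x)^(0.5) = p_x/p_y.
Hence y/x = ((5/4)·p_x/p_y)^(1/(0.5)), i.e. raised to the 2 power.
Substitute y = (y/x)·x into the budget: x* = M/(p_x + p_y·(y/x)).
Numerically y/x = 0.206612, so x* = 172/(2 + 5.5·0.206612) = 54.8406 and y* = 0.206612·54.8406 = 11.3307.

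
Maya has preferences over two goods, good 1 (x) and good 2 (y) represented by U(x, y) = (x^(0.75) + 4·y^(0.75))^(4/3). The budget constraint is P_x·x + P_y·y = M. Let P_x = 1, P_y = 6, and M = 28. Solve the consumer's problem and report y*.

y* = 2.5311

MU_x ∝ x^(-0.25), MU_y ∝ 4·y^(-0.25), so MRS = (1/4)·(y/x)^(0.25) = P_x/P_y.
Hence y/x = (4·P_x/P_y)^(1/(0.25)), i.e. raised to the 4 power.
Substitute y = (y/x)·x into the budget: x* = M/(P_x + P_y·(y/x)).
Numerically y/x = 0.197531, so x* = 28/(1 + 6·0.197531) = 12.8136 and y* = 0.197531·12.8136 = 2.5311.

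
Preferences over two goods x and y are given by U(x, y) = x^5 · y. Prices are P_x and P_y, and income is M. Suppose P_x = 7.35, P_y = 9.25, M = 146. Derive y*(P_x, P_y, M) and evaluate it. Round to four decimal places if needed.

MU_x/MU_y = (5·y)/(x); tangency sets this equal to P_x/P_y.
So 5·P_y·y = P_x·x; combined with the budget, a share 5/6 of income goes to x.
Demand: x*(P_x,P_y,M) = 5/6·M/P_x and y* = 1/6·M/P_y.
At P_x=7.35, P_y=9.25, M=146: y* = 1/6·146/9.25 = 2.6306.

y* = 2.6306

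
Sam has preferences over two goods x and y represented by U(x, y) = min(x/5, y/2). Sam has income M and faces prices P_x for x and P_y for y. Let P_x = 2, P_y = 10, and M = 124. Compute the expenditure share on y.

Leontief preferences: the optimum is at the kink where x/5 = y/2, i.e. y = (2/5)·x.
Budget: P_x·x + P_y·(2/5)·x = M, so (5·P_x + 2·P_y)·x = 5·M.
Demand: x*(P_x,P_y,M) = 5·M/(5·P_x + 2·P_y), y* = 2·M/(5·P_x + 2·P_y).
Here 5·2 + 2·10 = 30, giving x* = 20.6667 and y* = 8.2667.
Expenditure on y: 10·8.2667 = 82.6667; share = 0.6667.

share on y = 0.6667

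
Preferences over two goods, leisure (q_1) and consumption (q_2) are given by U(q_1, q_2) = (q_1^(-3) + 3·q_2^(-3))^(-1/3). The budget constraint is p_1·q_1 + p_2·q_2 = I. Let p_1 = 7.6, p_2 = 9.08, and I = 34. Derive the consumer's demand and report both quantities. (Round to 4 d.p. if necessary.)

Substitute q_2 = (q_2/q_1)·q_1 into the budget: q_1* = I/(p_1 + p_2·(q_2/q_1)).
Numerically q_2/q_1 = 1.258816, so q_1* = 34/(7.6 + 9.08·1.258816) = 1.7866 and q_2* = 1.258816·1.7866 = 2.2491.

q_1* = 1.7866, q_2* = 2.2491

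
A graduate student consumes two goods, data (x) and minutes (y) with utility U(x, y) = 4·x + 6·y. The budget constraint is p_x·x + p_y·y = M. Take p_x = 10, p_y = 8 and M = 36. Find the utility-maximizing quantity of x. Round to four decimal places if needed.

x* = 0

Linear utility — the consumer picks whichever good has higher MU/price: 4/10 = 0.4 vs 6/8 = 0.75.
y gives more utility per dollar, so spend all income on y: y* = M/p_y, x* = 0.
Numerically: x* = 0, y* = 4.5.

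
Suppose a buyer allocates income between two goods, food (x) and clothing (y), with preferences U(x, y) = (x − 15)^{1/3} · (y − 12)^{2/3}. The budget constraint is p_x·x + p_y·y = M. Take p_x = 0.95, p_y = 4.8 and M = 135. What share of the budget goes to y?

share on y = 0.7385

Let x' = x−15, y' = y−12. MRS = (1/2)·y'/x' = p_x/p_y.
After buying the subsistence bundle (15, 12), a share 1/3 of the remaining income goes to x: x* = 15 + 1/3·(M − 15p_x − 12p_y)/p_x.
Discretionary income = 135 − 15·0.95 − 12·4.8 = 63.15; x* = 15 + 1/3·63.15/0.95 = 37.1579; y* = 12 + 2/3·63.15/4.8 = 20.7708.
Expenditure on y: 4.8·20.7708 = 99.7; share = 0.7385.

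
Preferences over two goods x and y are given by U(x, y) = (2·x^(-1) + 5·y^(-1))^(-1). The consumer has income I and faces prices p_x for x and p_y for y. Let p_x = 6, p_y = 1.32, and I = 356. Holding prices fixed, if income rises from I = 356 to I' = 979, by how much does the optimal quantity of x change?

Δx* = 59.6188

MRS = MU_x/MU_y = (2/5)·(y/x)^(2). Set equal to p_x/p_y.
Solve for the ratio: y/x = [(5/2)·p_x/p_y]^(0.5).
With the ratio pinned down, the budget gives x* = I/(p_x + p_y·(y/x)) and y* = (y/x)·x*.
Numerically y/x = 3.370999, so x* = 356/(6 + 1.32·3.370999) = 34.0679.
At I' = 979: x* = 93.6867. Change: 93.6867 − 34.0679 = 59.6188.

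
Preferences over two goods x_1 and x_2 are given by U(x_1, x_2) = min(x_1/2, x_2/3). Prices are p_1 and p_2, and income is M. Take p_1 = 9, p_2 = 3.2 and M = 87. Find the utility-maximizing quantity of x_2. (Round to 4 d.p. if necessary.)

With perfect complements, no substitution: consume in ratio x_1:x_2 = 2:3.
Budget: p_1·x_1 + p_2·(3/2)·x_1 = M, so (2·p_1 + 3·p_2)·x_1 = 2·M.
Demand: x_1*(p_1,p_2,M) = 2·M/(2·p_1 + 3·p_2), x_2* = 3·M/(2·p_1 + 3·p_2).
Here 2·9 + 3·3.2 = 27.6, giving x_2* = 9.4565.

x_2* = 9.4565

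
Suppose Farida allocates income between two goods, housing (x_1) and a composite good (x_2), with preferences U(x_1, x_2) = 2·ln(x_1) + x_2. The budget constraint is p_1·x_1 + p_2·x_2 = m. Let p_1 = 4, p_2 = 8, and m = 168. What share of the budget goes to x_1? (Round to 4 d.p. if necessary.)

At the given prices: x_1* = 2·8/4 = 4, and x_2* = 19.
Expenditure on x_1: 4·4 = 16; share = 0.0952.

share on x_1 = 0.0952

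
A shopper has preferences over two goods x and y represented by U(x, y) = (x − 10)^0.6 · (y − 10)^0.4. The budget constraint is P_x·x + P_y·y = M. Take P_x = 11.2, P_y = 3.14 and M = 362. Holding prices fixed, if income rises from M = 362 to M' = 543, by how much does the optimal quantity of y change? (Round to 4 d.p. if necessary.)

Δy* = 23.0573

Substituting into the budget: x* = 10 + 0.6·(M − 10·P_x − 10·P_y)/P_x, and y* = 10 + 0.4·(…)/P_y.
Discretionary income = 362 − 10·11.2 − 10·3.14 = 218.6; y* = 10 + 0.4·218.6/3.14 = 37.8471.
At M' = 543: y* = 60.9045. Change: 60.9045 − 37.8471 = 23.0573.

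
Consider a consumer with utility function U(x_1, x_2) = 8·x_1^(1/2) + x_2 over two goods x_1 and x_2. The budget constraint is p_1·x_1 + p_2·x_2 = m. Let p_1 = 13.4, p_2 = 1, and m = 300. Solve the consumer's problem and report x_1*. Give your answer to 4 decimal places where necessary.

Solve: √x_1 = 4·p_2/p_1, so x_1*(p_1,p_2) = (4·p_2/p_1)², and x_2* = (m − p_1·x_1*)/p_2.
Plugging in: x_1* = (4·1/13.4)² = 0.0891.

x_1* = 0.0891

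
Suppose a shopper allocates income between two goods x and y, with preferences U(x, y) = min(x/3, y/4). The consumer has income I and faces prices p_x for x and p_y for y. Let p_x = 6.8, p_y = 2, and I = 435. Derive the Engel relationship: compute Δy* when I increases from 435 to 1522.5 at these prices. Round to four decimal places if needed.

With perfect complements, no substitution: consume in ratio x:y = 3:4.
Budget: p_x·x + p_y·(4/3)·x = I, so (3·p_x + 4·p_y)·x = 3·I.
Demand: x*(p_x,p_y,I) = 3·I/(3·p_x + 4·p_y), y* = 4·I/(3·p_x + 4·p_y).
Here 3·6.8 + 4·2 = 28.4, giving y* = 61.2676.
At I' = 1522.5: y* = 214.4366. Change: 214.4366 − 61.2676 = 153.169.

Δy* = 153.169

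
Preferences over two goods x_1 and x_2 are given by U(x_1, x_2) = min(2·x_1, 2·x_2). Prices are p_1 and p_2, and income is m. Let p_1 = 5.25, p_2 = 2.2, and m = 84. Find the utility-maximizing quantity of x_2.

With perfect complements, no substitution: consume in ratio x_1:x_2 = 2:2.
Budget: p_1·x_1 + p_2·x_1 = m, so (2·p_1 + 2·p_2)·x_1 = 2·m.
Demand: x_1*(p_1,p_2,m) = 2·m/(2·p_1 + 2·p_2), x_2* = 2·m/(2·p_1 + 2·p_2).
Here 2·5.25 + 2·2.2 = 14.9, giving x_2* = 11.2752.

x_2* = 11.2752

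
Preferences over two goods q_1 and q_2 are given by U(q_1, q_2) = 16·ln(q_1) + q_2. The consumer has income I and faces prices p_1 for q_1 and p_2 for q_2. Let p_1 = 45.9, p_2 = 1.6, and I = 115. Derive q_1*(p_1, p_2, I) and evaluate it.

q_1* = 0.5577

MU_q_1 = 16/q_1, MU_q_2 = 1. Tangency: 16/q_1 = p_1/p_2.
So q_1*(p_1,p_2) = 16·p_2/p_1, independent of income; and q_2* = (I − 16·p_2)/p_2.
At the given prices: q_1* = 16·1.6/45.9 = 0.5577.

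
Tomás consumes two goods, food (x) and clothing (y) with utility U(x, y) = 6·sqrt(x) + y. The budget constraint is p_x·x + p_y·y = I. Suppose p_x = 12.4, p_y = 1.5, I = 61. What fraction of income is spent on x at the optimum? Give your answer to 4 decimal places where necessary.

Set MRS = p_x/p_y: 3·x^(−1/2) = p_x/p_y.
Solve: √x = 3·p_y/p_x, so x*(p_x,p_y) = (3·p_y/p_x)², and y* = (I − p_x·x*)/p_y.
Plugging in: x* = (3·1.5/12.4)² = 0.1317, y* = 39.578.
Expenditure on x: 12.4·0.1317 = 1.6331; share = 0.0268.

share on x = 0.0268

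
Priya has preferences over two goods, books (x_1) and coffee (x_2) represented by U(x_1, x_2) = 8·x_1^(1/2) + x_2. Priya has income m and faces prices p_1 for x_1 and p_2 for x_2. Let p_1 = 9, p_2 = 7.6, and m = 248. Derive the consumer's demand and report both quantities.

Solve: √x_1 = 4·p_2/p_1, so x_1*(p_1,p_2) = (4·p_2/p_1)², and x_2* = (m − p_1·x_1*)/p_2.
Plugging in: x_1* = (4·7.6/9)² = 11.4094, x_2* = 19.1205.

x_1* = 11.4094, x_2* = 19.1205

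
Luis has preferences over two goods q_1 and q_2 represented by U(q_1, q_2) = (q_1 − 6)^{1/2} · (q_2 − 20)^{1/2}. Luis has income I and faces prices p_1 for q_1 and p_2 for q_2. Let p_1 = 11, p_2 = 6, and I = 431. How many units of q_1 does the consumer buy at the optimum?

Let q_1' = q_1−6, q_2' = q_2−20. MRS = q_2'/q_1' = p_1/p_2.
After buying the subsistence bundle (6, 20), a share 0.5 of the remaining income goes to q_1: q_1* = 6 + 0.5·(I − 6p_1 − 20p_2)/p_1.
Discretionary income = 431 − 6·11 − 20·6 = 245; q_1* = 6 + 0.5·245/11 = 17.1364.

q_1* = 17.1364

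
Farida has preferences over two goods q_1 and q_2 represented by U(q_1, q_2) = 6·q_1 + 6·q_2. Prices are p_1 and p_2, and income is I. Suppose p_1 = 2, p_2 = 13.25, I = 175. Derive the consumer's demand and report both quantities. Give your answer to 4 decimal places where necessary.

Perfect substitutes: compare marginal utility per dollar. 6/p_1 vs 6/p_2 → 3 vs 0.4528.
q_1 gives more utility per dollar, so spend all income on q_1: q_1* = I/p_1, q_2* = 0.
Numerically: q_1* = 87.5, q_2* = 0.

q_1* = 87.5, q_2* = 0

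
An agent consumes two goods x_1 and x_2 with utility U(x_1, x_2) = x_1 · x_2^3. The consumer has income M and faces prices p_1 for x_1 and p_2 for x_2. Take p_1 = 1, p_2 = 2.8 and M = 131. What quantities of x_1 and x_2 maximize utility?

Demand: x_1*(p_1,p_2,M) = 0.25·M/p_1 and x_2* = 0.75·M/p_2.
At p_1=1, p_2=2.8, M=131: x_1* = 0.25·131/1 = 32.75, x_2* = 35.0893.

x_1* = 32.75, x_2* = 35.0893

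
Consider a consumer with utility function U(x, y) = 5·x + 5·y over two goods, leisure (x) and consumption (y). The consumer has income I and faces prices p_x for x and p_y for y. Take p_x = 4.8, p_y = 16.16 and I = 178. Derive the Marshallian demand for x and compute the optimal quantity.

x* = 37.0833

Perfect substitutes: compare marginal utility per dollar. 5/p_x vs 5/p_y → 1.0417 vs 0.3094.
x gives more utility per dollar, so spend all income on x: x* = I/p_x, y* = 0.
Numerically: x* = 37.0833, y* = 0.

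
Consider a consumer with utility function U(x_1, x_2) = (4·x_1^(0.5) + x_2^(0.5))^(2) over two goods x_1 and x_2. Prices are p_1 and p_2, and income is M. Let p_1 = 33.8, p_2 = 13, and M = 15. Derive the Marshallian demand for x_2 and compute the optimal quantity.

From the CES first-order condition, 4·(x_2/x_1)^(0.5) = p_1/p_2.
Hence x_2/x_1 = ((1/4)·p_1/p_2)^(1/(0.5)), i.e. raised to the 2 power.
Substitute x_2 = (x_2/x_1)·x_1 into the budget: x_1* = M/(p_1 + p_2·(x_2/x_1)).
Numerically x_2/x_1 = 0.4225, so x_1* = 15/(33.8 + 13·0.4225) = 0.3818 and x_2* = 0.4225·0.3818 = 0.1613.

x_2* = 0.1613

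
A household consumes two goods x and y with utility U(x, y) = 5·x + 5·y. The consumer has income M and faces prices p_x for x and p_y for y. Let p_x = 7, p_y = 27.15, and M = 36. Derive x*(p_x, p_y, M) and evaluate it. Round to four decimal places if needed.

Linear utility — the consumer picks whichever good has higher MU/price: 5/7 = 0.7143 vs 5/27.15 = 0.1842.
x gives more utility per dollar, so spend all income on x: x* = M/p_x, y* = 0.
Numerically: x* = 5.1429, y* = 0.

x* = 5.1429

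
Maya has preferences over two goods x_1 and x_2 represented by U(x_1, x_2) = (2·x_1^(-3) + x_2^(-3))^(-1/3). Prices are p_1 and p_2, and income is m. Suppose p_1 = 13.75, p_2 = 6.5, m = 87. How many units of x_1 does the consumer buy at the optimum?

x_1* = 4.2769

MRS = MU_x_1/MU_x_2 = 2·(x_2/x_1)^(4). Set equal to p_1/p_2.
Solve for the ratio: x_2/x_1 = [(1/2)·p_1/p_2]^(0.25).
Substitute x_2 = (x_2/x_1)·x_1 into the budget: x_1* = m/(p_1 + p_2·(x_2/x_1)).
Numerically x_2/x_1 = 1.014121, so x_1* = 87/(13.75 + 6.5·1.014121) = 4.2769.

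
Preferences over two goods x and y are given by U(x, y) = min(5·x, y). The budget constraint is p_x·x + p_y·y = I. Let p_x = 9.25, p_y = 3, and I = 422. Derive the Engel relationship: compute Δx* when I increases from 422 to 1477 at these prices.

Δx* = 43.5052

Here 9.25 + 5·3 = 24.25, giving x* = 17.4021.
At I' = 1477: x* = 60.9072. Change: 60.9072 − 17.4021 = 43.5052.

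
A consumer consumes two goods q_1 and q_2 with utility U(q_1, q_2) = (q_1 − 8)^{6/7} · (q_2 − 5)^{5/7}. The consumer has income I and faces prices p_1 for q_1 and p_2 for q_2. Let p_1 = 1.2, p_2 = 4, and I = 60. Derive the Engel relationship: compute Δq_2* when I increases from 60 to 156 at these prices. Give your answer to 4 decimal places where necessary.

Discretionary income = 60 − 8·1.2 − 5·4 = 30.4; q_2* = 5 + 5/11·30.4/4 = 8.4545.
At I' = 156: q_2* = 19.3636. Change: 19.3636 − 8.4545 = 10.9091.

Δq_2* = 10.9091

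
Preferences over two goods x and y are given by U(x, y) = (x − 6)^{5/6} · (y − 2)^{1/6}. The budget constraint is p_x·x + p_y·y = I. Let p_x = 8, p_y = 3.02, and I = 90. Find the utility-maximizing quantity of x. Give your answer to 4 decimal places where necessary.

x* = 9.7458

This is Cobb-Douglas in (x−6, y−2): tangency gives 5/6·p_y·(y−2) = 1/6·p_x·(x−6).
After buying the subsistence bundle (6, 2), a share 5/6 of the remaining income goes to x: x* = 6 + 5/6·(I − 6p_x − 2p_y)/p_x.
Discretionary income = 90 − 6·8 − 2·3.02 = 35.96; x* = 6 + 5/6·35.96/8 = 9.7458.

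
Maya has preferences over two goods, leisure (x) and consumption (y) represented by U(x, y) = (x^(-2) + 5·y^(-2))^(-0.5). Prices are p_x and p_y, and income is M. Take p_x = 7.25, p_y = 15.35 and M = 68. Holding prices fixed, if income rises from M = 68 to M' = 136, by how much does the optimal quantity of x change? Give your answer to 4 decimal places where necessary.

From the CES first-order condition, (1/5)·(y/x)^(3) = p_x/p_y.
Solve for the ratio: y/x = [5·p_x/p_y]^(1/3).
With the ratio pinned down, the budget gives x* = M/(p_x + p_y·(y/x)) and y* = (y/x)·x*.
Numerically y/x = 1.33168, so x* = 68/(7.25 + 15.35·1.33168) = 2.4556.
At M' = 136: x* = 4.9113. Change: 4.9113 − 2.4556 = 2.4556.

Δx* = 2.4556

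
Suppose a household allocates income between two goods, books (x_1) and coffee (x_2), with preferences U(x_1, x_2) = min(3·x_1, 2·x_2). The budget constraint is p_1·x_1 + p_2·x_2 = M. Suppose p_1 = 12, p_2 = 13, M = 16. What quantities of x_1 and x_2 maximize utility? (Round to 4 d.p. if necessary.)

x_1* = 0.5079, x_2* = 0.7619

Leontief preferences: the optimum is at the kink where x_1/2 = x_2/3, i.e. x_2 = (3/2)·x_1.
Budget: p_1·x_1 + p_2·(3/2)·x_1 = M, so (2·p_1 + 3·p_2)·x_1 = 2·M.
Demand: x_1*(p_1,p_2,M) = 2·M/(2·p_1 + 3·p_2), x_2* = 3·M/(2·p_1 + 3·p_2).
Here 2·12 + 3·13 = 63, giving x_1* = 0.5079 and x_2* = 0.7619.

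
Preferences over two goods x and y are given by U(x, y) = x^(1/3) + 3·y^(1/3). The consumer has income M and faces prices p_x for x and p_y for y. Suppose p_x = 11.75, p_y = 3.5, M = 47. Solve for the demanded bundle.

With the ratio pinned down, the budget gives x* = M/(p_x + p_y·(y/x)) and y* = (y/x)·x*.
Numerically y/x = 31.962196, so x* = 47/(11.75 + 3.5·31.962196) = 0.3802 and y* = 31.962196·0.3802 = 12.1522.

x* = 0.3802, y* = 12.1522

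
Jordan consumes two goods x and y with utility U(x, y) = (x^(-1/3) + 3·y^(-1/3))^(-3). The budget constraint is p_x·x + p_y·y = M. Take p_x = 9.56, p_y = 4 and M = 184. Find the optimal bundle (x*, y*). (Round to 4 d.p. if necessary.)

MRS = MU_x/MU_y = (1/3)·(y/x)^(4/3). Set equal to p_x/p_y.
Solve for the ratio: y/x = [3·p_x/p_y]^(0.75).
Substitute y = (y/x)·x into the budget: x* = M/(p_x + p_y·(y/x)).
Numerically y/x = 4.381667, so x* = 184/(9.56 + 4·4.381667) = 6.793 and y* = 4.381667·6.793 = 29.7647.

x* = 6.793, y* = 29.7647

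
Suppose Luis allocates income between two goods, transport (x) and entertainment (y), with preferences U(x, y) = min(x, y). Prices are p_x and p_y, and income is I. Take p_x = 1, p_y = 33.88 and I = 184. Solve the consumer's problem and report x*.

Leontief preferences: the optimum is at the kink where x/1 = y/1, i.e. y = x.
Budget: p_x·x + p_y·x = I, so (p_x + p_y)·x = I.
Demand: x*(p_x,p_y,I) = I/(p_x + p_y), y* = I/(p_x + p_y).
Here 1 + 33.88 = 34.88, giving x* = 5.2752.

x* = 5.2752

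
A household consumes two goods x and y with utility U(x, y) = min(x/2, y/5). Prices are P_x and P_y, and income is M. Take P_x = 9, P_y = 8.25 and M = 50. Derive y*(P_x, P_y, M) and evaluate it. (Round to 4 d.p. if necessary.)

y* = 4.2194

With perfect complements, no substitution: consume in ratio x:y = 2:5.
Budget: P_x·x + P_y·(5/2)·x = M, so (2·P_x + 5·P_y)·x = 2·M.
Demand: x*(P_x,P_y,M) = 2·M/(2·P_x + 5·P_y), y* = 5·M/(2·P_x + 5·P_y).
Here 2·9 + 5·8.25 = 59.25, giving y* = 4.2194.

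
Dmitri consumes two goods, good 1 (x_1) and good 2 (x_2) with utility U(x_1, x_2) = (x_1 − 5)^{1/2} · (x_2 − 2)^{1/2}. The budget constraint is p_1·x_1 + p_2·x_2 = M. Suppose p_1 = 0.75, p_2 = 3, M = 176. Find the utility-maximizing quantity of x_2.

x_2* = 29.7083

This is Cobb-Douglas in (x_1−5, x_2−2): tangency gives 0.5·p_2·(x_2−2) = 0.5·p_1·(x_1−5).
Substituting into the budget: x_1* = 5 + 0.5·(M − 5·p_1 − 2·p_2)/p_1, and x_2* = 2 + 0.5·(…)/p_2.
Discretionary income = 176 − 5·0.75 − 2·3 = 166.25; x_2* = 2 + 0.5·166.25/3 = 29.7083.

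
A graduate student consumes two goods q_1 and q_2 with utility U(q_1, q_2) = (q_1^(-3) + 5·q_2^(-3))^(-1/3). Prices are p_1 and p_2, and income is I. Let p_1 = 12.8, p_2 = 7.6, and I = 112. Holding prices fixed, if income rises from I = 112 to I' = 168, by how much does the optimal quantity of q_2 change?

Δq_2* = 3.7052

MU_q_1 ∝ q_1^(-4), MU_q_2 ∝ 5·q_2^(-4), so MRS = (1/5)·(q_2/q_1)^(4) = p_1/p_2.
Hence q_2/q_1 = (5·p_1/p_2)^(1/(4)), i.e. raised to the 0.25 power.
Substitute q_2 = (q_2/q_1)·q_1 into the budget: q_1* = I/(p_1 + p_2·(q_2/q_1)).
Numerically q_2/q_1 = 1.703498, so q_1* = 112/(12.8 + 7.6·1.703498) = 4.3501 and q_2* = 1.703498·4.3501 = 7.4104.
At I' = 168: q_2* = 11.1156. Change: 11.1156 − 7.4104 = 3.7052.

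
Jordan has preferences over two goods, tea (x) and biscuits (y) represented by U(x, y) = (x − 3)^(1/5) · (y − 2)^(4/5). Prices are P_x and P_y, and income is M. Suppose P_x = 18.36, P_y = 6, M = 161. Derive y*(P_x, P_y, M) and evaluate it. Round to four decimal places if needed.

y* = 14.5227

Substituting into the budget: x* = 3 + 0.2·(M − 3·P_x − 2·P_y)/P_x, and y* = 2 + 0.8·(…)/P_y.
Discretionary income = 161 − 3·18.36 − 2·6 = 93.92; y* = 2 + 0.8·93.92/6 = 14.5227.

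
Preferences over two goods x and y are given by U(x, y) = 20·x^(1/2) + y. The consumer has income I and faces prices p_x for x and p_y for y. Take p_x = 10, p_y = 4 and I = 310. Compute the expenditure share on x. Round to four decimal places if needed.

Set MRS = p_x/p_y: 10·x^(−1/2) = p_x/p_y.
Thus x* = (10·p_y/p_x)² — independent of I — with the rest of income spent on y.
Plugging in: x* = (10·4/10)² = 16, y* = 37.5.
Expenditure on x: 10·16 = 160; share = 0.5161.

share on x = 0.5161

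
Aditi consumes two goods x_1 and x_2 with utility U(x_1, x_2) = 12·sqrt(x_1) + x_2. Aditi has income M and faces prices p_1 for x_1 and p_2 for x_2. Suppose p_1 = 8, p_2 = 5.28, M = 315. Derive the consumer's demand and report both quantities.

MU_x_1 = 6/√x_1, MU_x_2 = 1. Tangency: 6/√x_1 = p_1/p_2.
Thus x_1* = (6·p_2/p_1)² — independent of M — with the rest of income spent on x_2.
Plugging in: x_1* = (6·5.28/8)² = 15.6816, x_2* = 35.8991.

x_1* = 15.6816, x_2* = 35.8991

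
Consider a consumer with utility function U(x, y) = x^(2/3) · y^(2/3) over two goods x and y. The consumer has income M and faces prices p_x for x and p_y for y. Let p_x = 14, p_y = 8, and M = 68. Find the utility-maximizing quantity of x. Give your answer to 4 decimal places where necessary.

x* = 2.4286

Tangency: MRS = y/x = p_x/p_y.
So 2/3·p_y·y = 2/3·p_x·x; combined with the budget, a share 0.5 of income goes to x.
Demand: x*(p_x,p_y,M) = 0.5·M/p_x and y* = 0.5·M/p_y.
At p_x=14, p_y=8, M=68: x* = 0.5·68/14 = 2.4286.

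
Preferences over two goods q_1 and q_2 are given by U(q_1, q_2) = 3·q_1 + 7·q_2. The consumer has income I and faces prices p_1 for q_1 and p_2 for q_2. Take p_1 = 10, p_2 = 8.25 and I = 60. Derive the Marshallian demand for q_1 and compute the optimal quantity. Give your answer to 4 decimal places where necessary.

Linear utility — the consumer picks whichever good has higher MU/price: 3/10 = 0.3 vs 7/8.25 = 0.8485.
q_2 gives more utility per dollar, so spend all income on q_2: q_2* = I/p_2, q_1* = 0.
Numerically: q_1* = 0, q_2* = 7.2727.

q_1* = 0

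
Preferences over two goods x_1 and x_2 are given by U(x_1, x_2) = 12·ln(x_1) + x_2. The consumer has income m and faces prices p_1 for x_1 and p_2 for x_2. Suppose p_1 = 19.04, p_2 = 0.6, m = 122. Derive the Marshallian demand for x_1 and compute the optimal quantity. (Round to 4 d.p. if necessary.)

x_1* = 0.3782

MU_x_1 = 12/x_1, MU_x_2 = 1. Tangency: 12/x_1 = p_1/p_2.
So x_1*(p_1,p_2) = 12·p_2/p_1, independent of income; and x_2* = (m − 12·p_2)/p_2.
At the given prices: x_1* = 12·0.6/19.04 = 0.3782.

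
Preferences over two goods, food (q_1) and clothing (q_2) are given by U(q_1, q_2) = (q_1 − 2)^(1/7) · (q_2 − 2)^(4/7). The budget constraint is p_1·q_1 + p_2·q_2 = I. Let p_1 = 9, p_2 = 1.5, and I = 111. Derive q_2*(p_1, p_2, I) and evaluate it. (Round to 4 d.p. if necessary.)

This is Cobb-Douglas in (q_1−2, q_2−2): tangency gives 1/7·p_2·(q_2−2) = 4/7·p_1·(q_1−2).
Substituting into the budget: q_1* = 2 + 0.2·(I − 2·p_1 − 2·p_2)/p_1, and q_2* = 2 + 0.8·(…)/p_2.
Discretionary income = 111 − 2·9 − 2·1.5 = 90; q_2* = 2 + 0.8·90/1.5 = 50.

q_2* = 50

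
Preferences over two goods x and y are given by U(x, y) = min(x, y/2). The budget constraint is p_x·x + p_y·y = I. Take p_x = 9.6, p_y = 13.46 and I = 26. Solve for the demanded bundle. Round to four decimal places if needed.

Leontief preferences: the optimum is at the kink where x/1 = y/2, i.e. y = 2·x.
Budget: p_x·x + p_y·2·x = I, so (p_x + 2·p_y)·x = I.
Demand: x*(p_x,p_y,I) = I/(p_x + 2·p_y), y* = 2·I/(p_x + 2·p_y).
Here 9.6 + 2·13.46 = 36.52, giving x* = 0.7119 and y* = 1.4239.

x* = 0.7119, y* = 1.4239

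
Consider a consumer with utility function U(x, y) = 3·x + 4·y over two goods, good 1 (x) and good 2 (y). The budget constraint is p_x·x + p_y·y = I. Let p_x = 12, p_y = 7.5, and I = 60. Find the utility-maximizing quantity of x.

x* = 0

y gives more utility per dollar, so spend all income on y: y* = I/p_y, x* = 0.
Numerically: x* = 0, y* = 8.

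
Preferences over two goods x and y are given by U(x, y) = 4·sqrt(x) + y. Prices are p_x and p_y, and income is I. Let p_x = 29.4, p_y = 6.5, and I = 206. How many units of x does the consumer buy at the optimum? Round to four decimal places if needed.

x* = 0.1955

Utility is quasi-linear in y; the FOC for x is 2/√x = p_x/p_y.
Solve: √x = 2·p_y/p_x, so x*(p_x,p_y) = (2·p_y/p_x)², and y* = (I − p_x·x*)/p_y.
Plugging in: x* = (2·6.5/29.4)² = 0.1955.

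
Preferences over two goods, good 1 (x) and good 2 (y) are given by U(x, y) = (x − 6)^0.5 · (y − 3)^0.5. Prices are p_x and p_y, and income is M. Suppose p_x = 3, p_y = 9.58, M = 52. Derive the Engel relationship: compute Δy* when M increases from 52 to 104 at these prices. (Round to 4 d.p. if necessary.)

This is Cobb-Douglas in (x−6, y−3): tangency gives 0.5·p_y·(y−3) = 0.5·p_x·(x−6).
After buying the subsistence bundle (6, 3), a share 0.5 of the remaining income goes to x: x* = 6 + 0.5·(M − 6p_x − 3p_y)/p_x.
Discretionary income = 52 − 6·3 − 3·9.58 = 5.26; y* = 3 + 0.5·5.26/9.58 = 3.2745.
At M' = 104: y* = 5.9885. Change: 5.9885 − 3.2745 = 2.714.

Δy* = 2.714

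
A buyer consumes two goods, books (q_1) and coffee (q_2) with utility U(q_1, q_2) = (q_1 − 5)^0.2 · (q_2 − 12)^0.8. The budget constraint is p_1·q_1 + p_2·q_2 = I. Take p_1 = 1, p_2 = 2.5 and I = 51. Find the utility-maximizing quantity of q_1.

q_1* = 8.2

MRS = (1/4)·(q_2−12)/(q_1−5). Tangency with p_1/p_2 gives q_2−12 = 4·(p_1/p_2)·(q_1−5).
Substituting into the budget: q_1* = 5 + 0.2·(I − 5·p_1 − 12·p_2)/p_1, and q_2* = 12 + 0.8·(…)/p_2.
Discretionary income = 51 − 5·1 − 12·2.5 = 16; q_1* = 5 + 0.2·16/1 = 8.2.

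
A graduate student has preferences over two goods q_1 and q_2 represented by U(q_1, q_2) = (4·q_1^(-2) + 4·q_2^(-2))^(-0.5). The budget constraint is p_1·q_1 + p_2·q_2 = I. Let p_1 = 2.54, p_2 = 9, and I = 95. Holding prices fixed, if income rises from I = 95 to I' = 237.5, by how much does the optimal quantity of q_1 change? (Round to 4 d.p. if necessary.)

Δq_1* = 16.877

MU_q_1 ∝ 4·q_1^(-3), MU_q_2 ∝ 4·q_2^(-3), so MRS = (q_2/q_1)^(3) = p_1/p_2.
Solve for the ratio: q_2/q_1 = [p_1/p_2]^(1/3).
Substitute q_2 = (q_2/q_1)·q_1 into the budget: q_1* = I/(p_1 + p_2·(q_2/q_1)).
Numerically q_2/q_1 = 0.655939, so q_1* = 95/(2.54 + 9·0.655939) = 11.2513.
At I' = 237.5: q_1* = 28.1283. Change: 28.1283 − 11.2513 = 16.877.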